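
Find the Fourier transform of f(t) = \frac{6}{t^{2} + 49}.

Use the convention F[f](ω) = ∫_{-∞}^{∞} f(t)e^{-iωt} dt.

F(ω) = \frac{6 \pi e^{- 7 \left|{\omega}\right|}}{7}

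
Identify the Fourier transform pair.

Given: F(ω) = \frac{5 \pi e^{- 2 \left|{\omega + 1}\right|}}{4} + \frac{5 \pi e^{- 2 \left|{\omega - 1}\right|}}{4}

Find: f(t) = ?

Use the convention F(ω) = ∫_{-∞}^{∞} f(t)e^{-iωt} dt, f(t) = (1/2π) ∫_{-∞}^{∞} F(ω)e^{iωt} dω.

f(t) = \frac{5 \cos{\left(t \right)}}{t^{2} + 4}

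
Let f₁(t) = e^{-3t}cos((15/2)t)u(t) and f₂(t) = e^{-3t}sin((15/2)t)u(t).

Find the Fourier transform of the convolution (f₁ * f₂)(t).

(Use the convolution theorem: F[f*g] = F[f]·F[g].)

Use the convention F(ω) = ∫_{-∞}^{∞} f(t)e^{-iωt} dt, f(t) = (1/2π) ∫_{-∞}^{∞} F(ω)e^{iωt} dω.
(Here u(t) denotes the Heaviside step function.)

F[f₁*f₂](ω) = \frac{120 \left(i \omega + 3\right)}{\left(4 \left(i \omega + 3\right)^{2} + 225\right)^{2}}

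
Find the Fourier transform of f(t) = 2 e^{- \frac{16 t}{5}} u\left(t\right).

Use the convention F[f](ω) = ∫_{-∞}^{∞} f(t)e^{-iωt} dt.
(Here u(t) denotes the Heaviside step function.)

F(ω) = \frac{10}{5 i \omega + 16}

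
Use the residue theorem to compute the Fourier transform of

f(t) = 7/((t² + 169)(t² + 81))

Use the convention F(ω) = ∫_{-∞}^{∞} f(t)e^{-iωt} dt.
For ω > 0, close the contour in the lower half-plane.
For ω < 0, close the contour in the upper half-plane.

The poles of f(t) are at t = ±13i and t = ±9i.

Let g(z) = f(z)e^{-iωz}; for large |z| the factor e^{-iωz} decays in the lower half-plane when ω > 0 and in the upper half-plane when ω < 0.

Case ω > 0 (lower half-plane, clockwise contour ⇒ F(ω) = -2πi·ΣRes):
  Res_{z = - 13 i} g(z) = - \frac{7 i e^{- 13 \omega}}{2288}
  Res_{z = - 9 i} g(z) = \frac{7 i e^{- 9 \omega}}{1584}
  F(ω) = -2πi·ΣRes = \frac{7 \pi \left(13 e^{4 \omega} - 9\right) e^{- 13 \omega}}{10296}

Case ω < 0 (upper half-plane, counterclockwise contour ⇒ F(ω) = +2πi·ΣRes):
  Res_{z = 13 i} g(z) = \frac{7 i e^{13 \omega}}{2288}
  Res_{z = 9 i} g(z) = - \frac{7 i e^{9 \omega}}{1584}
  F(ω) = 2πi·ΣRes = \frac{7 \pi \left(13 - 9 e^{4 \omega}\right) e^{9 \omega}}{10296}

Both cases combine into a single formula in |ω|:

F(ω) = \frac{7 \pi \left(13 e^{4 \left|{\omega}\right|} - 9\right) e^{- 13 \left|{\omega}\right|}}{10296}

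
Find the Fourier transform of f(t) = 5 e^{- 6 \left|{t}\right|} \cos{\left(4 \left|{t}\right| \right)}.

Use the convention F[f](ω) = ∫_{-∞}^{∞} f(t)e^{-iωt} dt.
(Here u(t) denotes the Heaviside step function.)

F(ω) = \frac{60 \left(\omega^{2} + 52\right)}{\omega^{4} + 40 \omega^{2} + 2704}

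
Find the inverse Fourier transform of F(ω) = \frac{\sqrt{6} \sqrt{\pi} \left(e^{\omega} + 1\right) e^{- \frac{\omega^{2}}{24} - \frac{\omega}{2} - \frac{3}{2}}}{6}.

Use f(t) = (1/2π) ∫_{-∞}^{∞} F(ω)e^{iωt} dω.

f(t) = 2 e^{- 6 t^{2}} \cos{\left(6 t \right)}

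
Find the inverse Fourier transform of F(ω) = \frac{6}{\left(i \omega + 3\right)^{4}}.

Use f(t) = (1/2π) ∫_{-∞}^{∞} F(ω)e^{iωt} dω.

f(t) = t^{3} e^{- 3 t} u\left(t\right)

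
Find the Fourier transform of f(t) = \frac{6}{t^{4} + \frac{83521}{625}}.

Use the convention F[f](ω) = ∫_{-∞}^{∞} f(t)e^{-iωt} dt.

F(ω) = \frac{750 \pi e^{- \frac{17 \sqrt{2} \left|{\omega}\right|}{10}} \sin{\left(\frac{17 \sqrt{2} \left|{\omega}\right|}{10} + \frac{\pi}{4} \right)}}{4913}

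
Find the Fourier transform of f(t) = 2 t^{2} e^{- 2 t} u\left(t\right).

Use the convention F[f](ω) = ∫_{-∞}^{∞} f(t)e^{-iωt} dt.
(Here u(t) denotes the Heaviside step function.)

F(ω) = \frac{4}{\left(i \omega + 2\right)^{3}}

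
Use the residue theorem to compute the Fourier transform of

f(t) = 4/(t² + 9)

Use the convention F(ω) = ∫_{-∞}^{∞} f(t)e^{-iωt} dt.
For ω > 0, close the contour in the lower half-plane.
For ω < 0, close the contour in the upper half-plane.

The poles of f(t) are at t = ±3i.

Let g(z) = f(z)e^{-iωz}; for large |z| the factor e^{-iωz} decays in the lower half-plane when ω > 0 and in the upper half-plane when ω < 0.

Case ω > 0 (lower half-plane, clockwise contour ⇒ F(ω) = -2πi·ΣRes):
  Res_{z = - 3 i} g(z) = \frac{2 i e^{- 3 \omega}}{3}
  F(ω) = -2πi·ΣRes = \frac{4 \pi e^{- 3 \omega}}{3}

Case ω < 0 (upper half-plane, counterclockwise contour ⇒ F(ω) = +2πi·ΣRes):
  Res_{z = 3 i} g(z) = - \frac{2 i e^{3 \omega}}{3}
  F(ω) = 2πi·ΣRes = \frac{4 \pi e^{3 \omega}}{3}

Both cases combine into a single formula in |ω|:

F(ω) = \frac{4 \pi e^{- 3 \left|{\omega}\right|}}{3}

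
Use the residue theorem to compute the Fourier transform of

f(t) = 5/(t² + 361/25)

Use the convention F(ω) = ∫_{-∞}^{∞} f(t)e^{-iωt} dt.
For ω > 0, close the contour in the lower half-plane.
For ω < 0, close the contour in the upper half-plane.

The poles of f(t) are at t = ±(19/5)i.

Let g(z) = f(z)e^{-iωz}; for large |z| the factor e^{-iωz} decays in the lower half-plane when ω > 0 and in the upper half-plane when ω < 0.

Case ω > 0 (lower half-plane, clockwise contour ⇒ F(ω) = -2πi·ΣRes):
  Res_{z = - \frac{19 i}{5}} g(z) = \frac{25 i e^{- \frac{19 \omega}{5}}}{38}
  F(ω) = -2πi·ΣRes = \frac{25 \pi e^{- \frac{19 \omega}{5}}}{19}

Case ω < 0 (upper half-plane, counterclockwise contour ⇒ F(ω) = +2πi·ΣRes):
  Res_{z = \frac{19 i}{5}} g(z) = - \frac{25 i e^{\frac{19 \omega}{5}}}{38}
  F(ω) = 2πi·ΣRes = \frac{25 \pi e^{\frac{19 \omega}{5}}}{19}

Both cases combine into a single formula in |ω|:

F(ω) = \frac{25 \pi e^{- \frac{19 \left|{\omega}\right|}{5}}}{19}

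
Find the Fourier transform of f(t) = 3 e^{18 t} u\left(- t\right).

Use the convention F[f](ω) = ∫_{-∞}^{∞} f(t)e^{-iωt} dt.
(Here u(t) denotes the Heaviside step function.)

F(ω) = - \frac{3}{i \omega - 18}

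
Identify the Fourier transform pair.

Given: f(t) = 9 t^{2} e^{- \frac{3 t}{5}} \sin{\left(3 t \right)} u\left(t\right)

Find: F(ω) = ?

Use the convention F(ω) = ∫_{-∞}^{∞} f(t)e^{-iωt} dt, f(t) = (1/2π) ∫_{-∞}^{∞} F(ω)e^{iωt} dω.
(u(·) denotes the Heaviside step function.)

F(ω) = \frac{101250 \left(\left(5 i \omega + 3\right)^{2} - 75\right)}{\left(\left(5 i \omega + 3\right)^{2} + 225\right)^{3}}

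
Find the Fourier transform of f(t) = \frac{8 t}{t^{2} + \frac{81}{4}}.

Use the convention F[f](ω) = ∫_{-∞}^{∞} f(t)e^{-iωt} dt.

F(ω) = - 8 i \pi e^{- \frac{9 \left|{\omega}\right|}{2}} \operatorname{sign}{\left(\omega \right)}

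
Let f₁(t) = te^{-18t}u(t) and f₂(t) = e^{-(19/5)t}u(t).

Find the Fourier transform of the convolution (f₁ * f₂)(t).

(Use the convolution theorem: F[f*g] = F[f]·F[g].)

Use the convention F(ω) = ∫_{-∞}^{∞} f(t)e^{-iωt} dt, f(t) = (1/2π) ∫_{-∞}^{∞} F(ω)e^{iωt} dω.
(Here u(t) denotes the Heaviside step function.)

F[f₁*f₂](ω) = \frac{5}{\left(i \omega + 18\right)^{2} \left(5 i \omega + 19\right)}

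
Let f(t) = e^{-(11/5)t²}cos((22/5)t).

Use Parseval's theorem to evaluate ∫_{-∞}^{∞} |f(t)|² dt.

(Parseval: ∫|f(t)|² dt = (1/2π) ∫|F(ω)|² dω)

∫|f(t)|² dt = \frac{\sqrt{110} \sqrt{\pi} \left(1 + e^{\frac{22}{5}}\right)}{44 e^{\frac{22}{5}}}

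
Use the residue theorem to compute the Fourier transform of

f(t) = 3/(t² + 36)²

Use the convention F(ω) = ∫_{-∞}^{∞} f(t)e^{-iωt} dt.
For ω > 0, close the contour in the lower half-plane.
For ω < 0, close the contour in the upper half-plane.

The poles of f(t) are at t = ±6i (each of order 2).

Let g(z) = f(z)e^{-iωz}; for large |z| the factor e^{-iωz} decays in the lower half-plane when ω > 0 and in the upper half-plane when ω < 0.

Case ω > 0 (lower half-plane, clockwise contour ⇒ F(ω) = -2πi·ΣRes):
  Res_{z = - 6 i} g(z) = \frac{i \left(6 \omega + 1\right) e^{- 6 \omega}}{288} (pole of order 2)
  F(ω) = -2πi·ΣRes = \frac{\pi \left(6 \omega + 1\right) e^{- 6 \omega}}{144}

Case ω < 0 (upper half-plane, counterclockwise contour ⇒ F(ω) = +2πi·ΣRes):
  Res_{z = 6 i} g(z) = \frac{i \left(6 \omega - 1\right) e^{6 \omega}}{288} (pole of order 2)
  F(ω) = 2πi·ΣRes = \frac{\pi \left(1 - 6 \omega\right) e^{6 \omega}}{144}

Both cases combine into a single formula in |ω|:

F(ω) = \frac{\pi \left(6 \left|{\omega}\right| + 1\right) e^{- 6 \left|{\omega}\right|}}{144}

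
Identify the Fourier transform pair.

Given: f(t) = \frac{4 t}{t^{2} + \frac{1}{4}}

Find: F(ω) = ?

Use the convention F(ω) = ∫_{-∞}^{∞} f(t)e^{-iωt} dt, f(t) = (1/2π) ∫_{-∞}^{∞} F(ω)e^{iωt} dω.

F(ω) = - 4 i \pi e^{- \frac{\left|{\omega}\right|}{2}} \operatorname{sign}{\left(\omega \right)}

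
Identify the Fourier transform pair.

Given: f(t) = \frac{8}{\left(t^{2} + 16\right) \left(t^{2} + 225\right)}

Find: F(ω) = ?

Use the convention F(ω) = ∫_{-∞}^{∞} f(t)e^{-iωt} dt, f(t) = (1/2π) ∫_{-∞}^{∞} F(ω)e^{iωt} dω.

F(ω) = \frac{2 \pi \left(15 e^{11 \left|{\omega}\right|} - 4\right) e^{- 15 \left|{\omega}\right|}}{3135}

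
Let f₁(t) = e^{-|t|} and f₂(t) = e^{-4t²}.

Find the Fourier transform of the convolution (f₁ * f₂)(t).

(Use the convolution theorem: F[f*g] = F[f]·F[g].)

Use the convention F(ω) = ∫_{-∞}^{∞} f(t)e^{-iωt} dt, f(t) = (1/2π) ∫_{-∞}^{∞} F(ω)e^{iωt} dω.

F[f₁*f₂](ω) = \frac{\sqrt{\pi} e^{- \frac{\omega^{2}}{16}}}{\omega^{2} + 1}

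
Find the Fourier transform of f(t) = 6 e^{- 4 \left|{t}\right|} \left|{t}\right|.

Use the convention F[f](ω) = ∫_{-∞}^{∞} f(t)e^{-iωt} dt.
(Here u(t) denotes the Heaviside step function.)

F(ω) = \frac{12 \left(16 - \omega^{2}\right)}{\left(\omega^{2} + 16\right)^{2}}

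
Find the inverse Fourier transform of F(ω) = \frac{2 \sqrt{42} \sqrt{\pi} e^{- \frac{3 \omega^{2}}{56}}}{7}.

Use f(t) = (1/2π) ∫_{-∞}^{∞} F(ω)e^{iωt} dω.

f(t) = 4 e^{- \frac{14 t^{2}}{3}}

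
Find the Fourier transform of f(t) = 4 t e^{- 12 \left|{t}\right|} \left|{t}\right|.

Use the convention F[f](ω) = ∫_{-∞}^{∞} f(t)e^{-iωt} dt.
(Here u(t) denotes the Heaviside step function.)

F(ω) = \frac{16 i \omega \left(\omega^{2} - 432\right)}{\left(\omega^{2} + 144\right)^{3}}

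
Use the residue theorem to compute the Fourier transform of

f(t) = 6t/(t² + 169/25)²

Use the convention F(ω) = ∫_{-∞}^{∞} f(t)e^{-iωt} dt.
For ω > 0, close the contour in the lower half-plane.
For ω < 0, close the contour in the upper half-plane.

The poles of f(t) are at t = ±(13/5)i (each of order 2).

Let g(z) = f(z)e^{-iωz}; for large |z| the factor e^{-iωz} decays in the lower half-plane when ω > 0 and in the upper half-plane when ω < 0.

Case ω > 0 (lower half-plane, clockwise contour ⇒ F(ω) = -2πi·ΣRes):
  Res_{z = - \frac{13 i}{5}} g(z) = \frac{15 \omega e^{- \frac{13 \omega}{5}}}{26} (pole of order 2)
  F(ω) = -2πi·ΣRes = - \frac{15 i \pi \omega e^{- \frac{13 \omega}{5}}}{13}

Case ω < 0 (upper half-plane, counterclockwise contour ⇒ F(ω) = +2πi·ΣRes):
  Res_{z = \frac{13 i}{5}} g(z) = - \frac{15 \omega e^{\frac{13 \omega}{5}}}{26} (pole of order 2)
  F(ω) = 2πi·ΣRes = - \frac{15 i \pi \omega e^{\frac{13 \omega}{5}}}{13}

Both cases combine into a single formula in |ω|:

F(ω) = - \frac{15 i \pi \omega e^{- \frac{13 \left|{\omega}\right|}{5}}}{13}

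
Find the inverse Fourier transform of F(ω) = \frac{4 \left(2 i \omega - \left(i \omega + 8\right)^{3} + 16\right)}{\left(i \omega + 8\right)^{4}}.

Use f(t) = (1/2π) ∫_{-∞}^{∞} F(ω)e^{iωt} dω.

f(t) = 4 \left(t^{2} - 1\right) e^{- 8 t} u\left(t\right)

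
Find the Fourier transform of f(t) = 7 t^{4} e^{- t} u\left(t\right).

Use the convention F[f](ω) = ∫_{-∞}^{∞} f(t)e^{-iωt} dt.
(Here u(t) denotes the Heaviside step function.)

F(ω) = \frac{168}{\left(i \omega + 1\right)^{5}}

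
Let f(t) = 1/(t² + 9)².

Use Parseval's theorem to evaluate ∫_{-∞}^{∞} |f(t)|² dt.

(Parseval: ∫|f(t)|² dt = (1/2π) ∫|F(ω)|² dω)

∫|f(t)|² dt = \frac{5 \pi}{34992}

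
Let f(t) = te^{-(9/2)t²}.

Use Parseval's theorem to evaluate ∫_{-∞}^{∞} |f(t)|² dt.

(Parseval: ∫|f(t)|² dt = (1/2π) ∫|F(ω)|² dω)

∫|f(t)|² dt = \frac{\sqrt{\pi}}{54}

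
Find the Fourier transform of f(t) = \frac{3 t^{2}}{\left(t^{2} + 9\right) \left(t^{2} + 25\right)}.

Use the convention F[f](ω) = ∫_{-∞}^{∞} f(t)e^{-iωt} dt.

F(ω) = \frac{3 \pi \left(5 - 3 e^{2 \left|{\omega}\right|}\right) e^{- 5 \left|{\omega}\right|}}{16}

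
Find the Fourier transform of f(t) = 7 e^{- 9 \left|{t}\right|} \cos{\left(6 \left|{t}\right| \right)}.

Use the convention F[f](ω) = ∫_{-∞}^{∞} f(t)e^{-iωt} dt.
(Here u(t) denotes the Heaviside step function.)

F(ω) = \frac{126 \left(\omega^{2} + 117\right)}{\omega^{4} + 90 \omega^{2} + 13689}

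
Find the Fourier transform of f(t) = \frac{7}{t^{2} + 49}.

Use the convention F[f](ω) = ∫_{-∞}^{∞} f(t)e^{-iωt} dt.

F(ω) = \pi e^{- 7 \left|{\omega}\right|}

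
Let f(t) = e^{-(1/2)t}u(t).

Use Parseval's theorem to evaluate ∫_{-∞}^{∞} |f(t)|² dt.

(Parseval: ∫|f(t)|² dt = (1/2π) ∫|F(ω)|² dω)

∫|f(t)|² dt = 1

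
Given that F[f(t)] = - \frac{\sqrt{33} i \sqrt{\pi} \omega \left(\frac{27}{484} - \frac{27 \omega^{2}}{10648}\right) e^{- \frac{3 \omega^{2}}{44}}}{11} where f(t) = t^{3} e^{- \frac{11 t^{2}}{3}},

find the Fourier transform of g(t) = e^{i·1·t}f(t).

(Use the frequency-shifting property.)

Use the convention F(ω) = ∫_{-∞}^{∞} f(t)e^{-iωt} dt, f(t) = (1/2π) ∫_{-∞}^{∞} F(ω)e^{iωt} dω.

F[g](ω) = \frac{27 \sqrt{33} i \sqrt{\pi} \left(\omega - 1\right) \left(\left(\omega - 1\right)^{2} - 22\right) e^{- \frac{3 \left(\omega - 1\right)^{2}}{44}}}{117128}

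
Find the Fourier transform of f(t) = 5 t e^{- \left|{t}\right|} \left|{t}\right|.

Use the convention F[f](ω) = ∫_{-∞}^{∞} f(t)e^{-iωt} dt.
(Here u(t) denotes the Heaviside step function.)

F(ω) = \frac{20 i \omega \left(\omega^{2} - 3\right)}{\left(\omega^{2} + 1\right)^{3}}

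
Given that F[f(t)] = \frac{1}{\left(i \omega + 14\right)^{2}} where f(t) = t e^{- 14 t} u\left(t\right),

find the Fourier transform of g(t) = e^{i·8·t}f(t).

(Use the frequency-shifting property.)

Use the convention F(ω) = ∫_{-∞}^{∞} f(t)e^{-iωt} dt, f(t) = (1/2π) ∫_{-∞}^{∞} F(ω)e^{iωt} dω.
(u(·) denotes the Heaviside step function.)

F[g](ω) = \frac{1}{\left(i \left(\omega - 8\right) + 14\right)^{2}}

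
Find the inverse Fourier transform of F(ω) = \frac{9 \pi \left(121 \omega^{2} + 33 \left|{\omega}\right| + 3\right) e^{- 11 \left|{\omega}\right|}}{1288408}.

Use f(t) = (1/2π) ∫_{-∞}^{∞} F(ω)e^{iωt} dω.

f(t) = \frac{9}{\left(t^{2} + 121\right)^{3}}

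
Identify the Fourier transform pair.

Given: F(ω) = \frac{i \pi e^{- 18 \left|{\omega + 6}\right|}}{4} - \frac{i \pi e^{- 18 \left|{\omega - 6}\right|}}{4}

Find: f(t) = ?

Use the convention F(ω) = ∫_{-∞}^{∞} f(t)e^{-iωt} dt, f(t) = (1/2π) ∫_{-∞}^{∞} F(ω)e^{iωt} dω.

f(t) = \frac{9 \sin{\left(6 t \right)}}{t^{2} + 324}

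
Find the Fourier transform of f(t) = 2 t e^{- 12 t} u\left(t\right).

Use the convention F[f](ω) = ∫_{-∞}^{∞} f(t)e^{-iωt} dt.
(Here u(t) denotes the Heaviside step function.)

F(ω) = \frac{2}{\left(i \omega + 12\right)^{2}}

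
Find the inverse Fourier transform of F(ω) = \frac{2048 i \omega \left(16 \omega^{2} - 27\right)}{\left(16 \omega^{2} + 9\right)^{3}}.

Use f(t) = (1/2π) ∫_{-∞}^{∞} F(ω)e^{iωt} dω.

f(t) = 2 t e^{- \frac{3 \left|{t}\right|}{4}} \left|{t}\right|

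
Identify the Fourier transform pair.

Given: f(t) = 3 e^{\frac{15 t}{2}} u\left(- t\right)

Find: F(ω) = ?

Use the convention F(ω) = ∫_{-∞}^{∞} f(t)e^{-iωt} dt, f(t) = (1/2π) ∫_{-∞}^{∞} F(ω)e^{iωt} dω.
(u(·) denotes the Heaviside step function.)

F(ω) = - \frac{6}{2 i \omega - 15}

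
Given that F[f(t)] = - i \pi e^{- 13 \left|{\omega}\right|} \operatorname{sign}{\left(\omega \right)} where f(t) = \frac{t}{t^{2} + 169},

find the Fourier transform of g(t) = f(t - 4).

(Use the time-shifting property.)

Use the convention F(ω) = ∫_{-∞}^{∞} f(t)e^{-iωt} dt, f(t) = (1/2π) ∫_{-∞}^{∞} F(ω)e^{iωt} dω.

F[g](ω) = - i \pi e^{- 4 i \omega} e^{- 13 \left|{\omega}\right|} \operatorname{sign}{\left(\omega \right)}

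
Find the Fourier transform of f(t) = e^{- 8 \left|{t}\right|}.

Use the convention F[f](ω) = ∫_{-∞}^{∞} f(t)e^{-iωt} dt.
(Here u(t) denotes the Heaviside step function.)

F(ω) = \frac{16}{\omega^{2} + 64}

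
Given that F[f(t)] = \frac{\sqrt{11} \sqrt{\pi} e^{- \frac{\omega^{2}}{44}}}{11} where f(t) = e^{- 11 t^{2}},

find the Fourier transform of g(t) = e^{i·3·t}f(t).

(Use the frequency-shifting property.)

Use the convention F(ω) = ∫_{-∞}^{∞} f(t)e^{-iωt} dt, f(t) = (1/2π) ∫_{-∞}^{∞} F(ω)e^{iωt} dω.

F[g](ω) = \frac{\sqrt{11} \sqrt{\pi} e^{- \frac{\left(\omega - 3\right)^{2}}{44}}}{11}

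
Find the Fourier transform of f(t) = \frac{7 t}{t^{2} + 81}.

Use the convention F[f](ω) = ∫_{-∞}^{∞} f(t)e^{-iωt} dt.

F(ω) = - 7 i \pi e^{- 9 \left|{\omega}\right|} \operatorname{sign}{\left(\omega \right)}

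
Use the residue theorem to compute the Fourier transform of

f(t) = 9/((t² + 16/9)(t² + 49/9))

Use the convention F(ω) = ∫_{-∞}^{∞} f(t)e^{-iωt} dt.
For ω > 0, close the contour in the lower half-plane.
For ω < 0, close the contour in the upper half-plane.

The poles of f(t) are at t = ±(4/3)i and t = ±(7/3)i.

Let g(z) = f(z)e^{-iωz}; for large |z| the factor e^{-iωz} decays in the lower half-plane when ω > 0 and in the upper half-plane when ω < 0.

Case ω > 0 (lower half-plane, clockwise contour ⇒ F(ω) = -2πi·ΣRes):
  Res_{z = - \frac{4 i}{3}} g(z) = \frac{81 i e^{- \frac{4 \omega}{3}}}{88}
  Res_{z = - \frac{7 i}{3}} g(z) = - \frac{81 i e^{- \frac{7 \omega}{3}}}{154}
  F(ω) = -2πi·ΣRes = \frac{81 \pi \left(7 e^{\omega} - 4\right) e^{- \frac{7 \omega}{3}}}{308}

Case ω < 0 (upper half-plane, counterclockwise contour ⇒ F(ω) = +2πi·ΣRes):
  Res_{z = \frac{4 i}{3}} g(z) = - \frac{81 i e^{\frac{4 \omega}{3}}}{88}
  Res_{z = \frac{7 i}{3}} g(z) = \frac{81 i e^{\frac{7 \omega}{3}}}{154}
  F(ω) = 2πi·ΣRes = \frac{81 \pi \left(7 - 4 e^{\omega}\right) e^{\frac{4 \omega}{3}}}{308}

Both cases combine into a single formula in |ω|:

F(ω) = \frac{81 \pi \left(7 e^{\left|{\omega}\right|} - 4\right) e^{- \frac{7 \left|{\omega}\right|}{3}}}{308}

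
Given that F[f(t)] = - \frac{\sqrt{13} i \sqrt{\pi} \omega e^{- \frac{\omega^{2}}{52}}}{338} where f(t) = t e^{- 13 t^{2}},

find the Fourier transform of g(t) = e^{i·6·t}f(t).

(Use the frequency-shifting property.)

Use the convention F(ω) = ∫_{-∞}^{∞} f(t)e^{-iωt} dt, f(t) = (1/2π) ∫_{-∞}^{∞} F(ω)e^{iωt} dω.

F[g](ω) = \frac{\sqrt{13} i \sqrt{\pi} \left(6 - \omega\right) e^{- \frac{\left(\omega - 6\right)^{2}}{52}}}{338}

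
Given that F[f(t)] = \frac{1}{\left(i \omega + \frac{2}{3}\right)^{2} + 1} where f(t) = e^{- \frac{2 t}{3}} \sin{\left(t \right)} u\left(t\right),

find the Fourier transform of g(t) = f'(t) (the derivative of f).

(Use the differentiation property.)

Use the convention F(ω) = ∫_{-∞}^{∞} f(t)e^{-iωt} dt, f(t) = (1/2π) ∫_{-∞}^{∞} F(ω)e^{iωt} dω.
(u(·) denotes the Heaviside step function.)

F[g](ω) = \frac{9 i \omega}{\left(3 i \omega + 2\right)^{2} + 9}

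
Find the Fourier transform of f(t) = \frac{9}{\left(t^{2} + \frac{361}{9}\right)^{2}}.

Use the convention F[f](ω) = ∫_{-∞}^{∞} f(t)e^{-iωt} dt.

F(ω) = \frac{81 \pi \left(19 \left|{\omega}\right| + 3\right) e^{- \frac{19 \left|{\omega}\right|}{3}}}{13718}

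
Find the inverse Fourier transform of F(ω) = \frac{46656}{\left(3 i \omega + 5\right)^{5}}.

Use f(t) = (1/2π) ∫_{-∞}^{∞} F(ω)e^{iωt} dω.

f(t) = 8 t^{4} e^{- \frac{5 t}{3}} u\left(t\right)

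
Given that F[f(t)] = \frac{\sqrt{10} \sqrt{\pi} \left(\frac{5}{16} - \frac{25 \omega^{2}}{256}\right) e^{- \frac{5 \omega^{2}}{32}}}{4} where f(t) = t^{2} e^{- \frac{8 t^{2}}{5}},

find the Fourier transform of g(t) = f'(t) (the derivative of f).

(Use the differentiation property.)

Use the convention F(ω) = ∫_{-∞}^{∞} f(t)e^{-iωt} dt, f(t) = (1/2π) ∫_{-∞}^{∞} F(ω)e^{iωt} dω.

F[g](ω) = \frac{5 \sqrt{10} i \sqrt{\pi} \omega \left(16 - 5 \omega^{2}\right) e^{- \frac{5 \omega^{2}}{32}}}{1024}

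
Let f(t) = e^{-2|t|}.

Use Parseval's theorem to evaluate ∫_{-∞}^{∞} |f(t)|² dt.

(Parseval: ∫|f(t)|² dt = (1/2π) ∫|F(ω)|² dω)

∫|f(t)|² dt = \frac{1}{2}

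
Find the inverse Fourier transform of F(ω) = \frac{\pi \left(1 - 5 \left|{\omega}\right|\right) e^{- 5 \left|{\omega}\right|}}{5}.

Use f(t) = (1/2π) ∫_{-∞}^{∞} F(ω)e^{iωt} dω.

f(t) = \frac{2 t^{2}}{\left(t^{2} + 25\right)^{2}}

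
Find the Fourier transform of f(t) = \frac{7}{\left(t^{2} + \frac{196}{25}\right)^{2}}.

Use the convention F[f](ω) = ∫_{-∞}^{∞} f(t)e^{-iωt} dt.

F(ω) = \frac{25 \pi \left(14 \left|{\omega}\right| + 5\right) e^{- \frac{14 \left|{\omega}\right|}{5}}}{784}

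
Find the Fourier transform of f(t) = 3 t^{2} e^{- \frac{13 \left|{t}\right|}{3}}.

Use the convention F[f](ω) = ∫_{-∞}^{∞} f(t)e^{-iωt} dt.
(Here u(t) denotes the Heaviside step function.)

F(ω) = \frac{4212 \left(169 - 27 \omega^{2}\right)}{\left(9 \omega^{2} + 169\right)^{3}}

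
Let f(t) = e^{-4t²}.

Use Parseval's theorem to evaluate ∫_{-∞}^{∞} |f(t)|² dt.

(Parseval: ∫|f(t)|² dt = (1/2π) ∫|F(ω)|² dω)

∫|f(t)|² dt = \frac{\sqrt{2} \sqrt{\pi}}{4}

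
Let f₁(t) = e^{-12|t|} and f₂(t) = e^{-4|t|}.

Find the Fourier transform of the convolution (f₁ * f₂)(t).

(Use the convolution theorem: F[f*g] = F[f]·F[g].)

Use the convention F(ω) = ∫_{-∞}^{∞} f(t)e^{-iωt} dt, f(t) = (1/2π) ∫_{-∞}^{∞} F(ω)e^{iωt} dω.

F[f₁*f₂](ω) = \frac{192}{\left(\omega^{2} + 16\right) \left(\omega^{2} + 144\right)}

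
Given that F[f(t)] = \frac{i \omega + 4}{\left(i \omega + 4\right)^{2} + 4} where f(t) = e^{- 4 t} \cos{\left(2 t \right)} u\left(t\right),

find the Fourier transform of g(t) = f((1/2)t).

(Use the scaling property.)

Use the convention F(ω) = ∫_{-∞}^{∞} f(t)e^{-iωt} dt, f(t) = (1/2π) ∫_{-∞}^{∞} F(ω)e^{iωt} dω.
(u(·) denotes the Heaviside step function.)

F[g](ω) = \frac{i \omega + 2}{\left(i \omega + 2\right)^{2} + 1}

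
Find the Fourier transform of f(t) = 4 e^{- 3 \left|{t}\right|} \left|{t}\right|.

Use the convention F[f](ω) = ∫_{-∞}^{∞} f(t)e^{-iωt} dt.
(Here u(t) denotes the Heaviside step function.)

F(ω) = \frac{8 \left(9 - \omega^{2}\right)}{\left(\omega^{2} + 9\right)^{2}}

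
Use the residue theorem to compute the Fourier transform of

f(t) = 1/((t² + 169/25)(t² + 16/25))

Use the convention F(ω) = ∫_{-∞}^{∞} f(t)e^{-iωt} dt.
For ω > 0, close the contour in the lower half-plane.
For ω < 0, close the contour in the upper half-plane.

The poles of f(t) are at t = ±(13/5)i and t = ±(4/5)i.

Let g(z) = f(z)e^{-iωz}; for large |z| the factor e^{-iωz} decays in the lower half-plane when ω > 0 and in the upper half-plane when ω < 0.

Case ω > 0 (lower half-plane, clockwise contour ⇒ F(ω) = -2πi·ΣRes):
  Res_{z = - \frac{13 i}{5}} g(z) = - \frac{125 i e^{- \frac{13 \omega}{5}}}{3978}
  Res_{z = - \frac{4 i}{5}} g(z) = \frac{125 i e^{- \frac{4 \omega}{5}}}{1224}
  F(ω) = -2πi·ΣRes = \frac{125 \pi \left(13 e^{\frac{9 \omega}{5}} - 4\right) e^{- \frac{13 \omega}{5}}}{7956}

Case ω < 0 (upper half-plane, counterclockwise contour ⇒ F(ω) = +2πi·ΣRes):
  Res_{z = \frac{13 i}{5}} g(z) = \frac{125 i e^{\frac{13 \omega}{5}}}{3978}
  Res_{z = \frac{4 i}{5}} g(z) = - \frac{125 i e^{\frac{4 \omega}{5}}}{1224}
  F(ω) = 2πi·ΣRes = \frac{125 \pi \left(13 - 4 e^{\frac{9 \omega}{5}}\right) e^{\frac{4 \omega}{5}}}{7956}

Both cases combine into a single formula in |ω|:

F(ω) = \frac{125 \pi \left(13 e^{\frac{9 \left|{\omega}\right|}{5}} - 4\right) e^{- \frac{13 \left|{\omega}\right|}{5}}}{7956}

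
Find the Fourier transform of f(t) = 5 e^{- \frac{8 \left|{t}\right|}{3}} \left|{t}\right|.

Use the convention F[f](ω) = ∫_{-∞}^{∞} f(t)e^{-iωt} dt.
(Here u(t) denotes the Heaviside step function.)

F(ω) = \frac{90 \left(64 - 9 \omega^{2}\right)}{\left(9 \omega^{2} + 64\right)^{2}}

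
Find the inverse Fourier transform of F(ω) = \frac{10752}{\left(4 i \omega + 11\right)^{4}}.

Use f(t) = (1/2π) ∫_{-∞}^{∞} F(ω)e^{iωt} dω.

f(t) = 7 t^{3} e^{- \frac{11 t}{4}} u\left(t\right)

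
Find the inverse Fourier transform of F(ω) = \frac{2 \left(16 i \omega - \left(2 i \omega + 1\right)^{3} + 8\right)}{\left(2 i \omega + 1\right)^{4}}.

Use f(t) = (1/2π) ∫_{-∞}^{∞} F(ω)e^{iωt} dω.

f(t) = \left(t^{2} - 1\right) e^{- \frac{t}{2}} u\left(t\right)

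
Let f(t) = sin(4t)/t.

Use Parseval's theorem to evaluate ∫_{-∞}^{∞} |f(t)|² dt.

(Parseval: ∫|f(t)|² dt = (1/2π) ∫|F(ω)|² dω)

∫|f(t)|² dt = 4 \pi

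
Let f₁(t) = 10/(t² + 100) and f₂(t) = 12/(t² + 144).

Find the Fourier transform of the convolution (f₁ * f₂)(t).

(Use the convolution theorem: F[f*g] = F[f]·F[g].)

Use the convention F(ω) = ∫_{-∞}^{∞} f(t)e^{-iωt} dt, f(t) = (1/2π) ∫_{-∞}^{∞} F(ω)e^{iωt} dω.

F[f₁*f₂](ω) = \pi^{2} e^{- 22 \left|{\omega}\right|}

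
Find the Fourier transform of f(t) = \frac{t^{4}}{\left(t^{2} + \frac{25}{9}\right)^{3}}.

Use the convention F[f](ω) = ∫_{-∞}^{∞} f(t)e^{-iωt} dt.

F(ω) = \frac{\pi \left(25 \omega^{2} - 75 \left|{\omega}\right| + 27\right) e^{- \frac{5 \left|{\omega}\right|}{3}}}{120}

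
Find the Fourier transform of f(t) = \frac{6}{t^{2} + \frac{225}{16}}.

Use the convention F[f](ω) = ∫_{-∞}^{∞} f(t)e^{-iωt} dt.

F(ω) = \frac{8 \pi e^{- \frac{15 \left|{\omega}\right|}{4}}}{5}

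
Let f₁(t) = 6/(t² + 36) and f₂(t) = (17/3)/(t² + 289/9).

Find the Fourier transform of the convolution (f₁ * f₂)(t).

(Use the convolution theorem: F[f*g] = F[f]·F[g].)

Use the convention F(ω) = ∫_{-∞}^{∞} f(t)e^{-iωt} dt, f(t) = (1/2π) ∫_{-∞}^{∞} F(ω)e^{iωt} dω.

F[f₁*f₂](ω) = \pi^{2} e^{- \frac{35 \left|{\omega}\right|}{3}}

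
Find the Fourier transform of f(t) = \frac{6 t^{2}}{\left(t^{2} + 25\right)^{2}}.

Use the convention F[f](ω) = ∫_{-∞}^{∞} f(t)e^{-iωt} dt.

F(ω) = \frac{3 \pi \left(1 - 5 \left|{\omega}\right|\right) e^{- 5 \left|{\omega}\right|}}{5}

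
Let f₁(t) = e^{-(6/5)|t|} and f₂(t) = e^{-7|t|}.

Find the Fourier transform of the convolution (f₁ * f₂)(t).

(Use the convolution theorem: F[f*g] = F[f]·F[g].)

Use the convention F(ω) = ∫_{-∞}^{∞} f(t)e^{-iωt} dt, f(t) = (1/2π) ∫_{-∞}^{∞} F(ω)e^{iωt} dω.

F[f₁*f₂](ω) = \frac{840}{\left(\omega^{2} + 49\right) \left(25 \omega^{2} + 36\right)}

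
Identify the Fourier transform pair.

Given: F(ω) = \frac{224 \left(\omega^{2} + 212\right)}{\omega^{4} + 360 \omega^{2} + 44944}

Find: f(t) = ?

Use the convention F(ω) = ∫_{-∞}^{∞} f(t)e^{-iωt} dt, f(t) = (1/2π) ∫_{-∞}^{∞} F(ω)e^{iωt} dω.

f(t) = 8 e^{- 14 \left|{t}\right|} \cos{\left(4 t \right)}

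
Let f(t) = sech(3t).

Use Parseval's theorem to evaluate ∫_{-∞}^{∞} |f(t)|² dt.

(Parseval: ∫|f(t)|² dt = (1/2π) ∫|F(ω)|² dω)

∫|f(t)|² dt = \frac{2}{3}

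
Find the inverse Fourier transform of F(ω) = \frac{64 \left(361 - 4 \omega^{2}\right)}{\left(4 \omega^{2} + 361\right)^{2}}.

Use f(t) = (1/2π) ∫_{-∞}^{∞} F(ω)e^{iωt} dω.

f(t) = 8 e^{- \frac{19 \left|{t}\right|}{2}} \left|{t}\right|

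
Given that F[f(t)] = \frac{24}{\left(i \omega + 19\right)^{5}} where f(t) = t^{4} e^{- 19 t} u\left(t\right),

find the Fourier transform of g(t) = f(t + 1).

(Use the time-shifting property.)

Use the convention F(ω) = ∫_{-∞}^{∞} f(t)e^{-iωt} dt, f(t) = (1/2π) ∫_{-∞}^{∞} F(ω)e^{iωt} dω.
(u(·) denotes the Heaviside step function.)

F[g](ω) = \frac{24 e^{i \omega}}{\left(i \omega + 19\right)^{5}}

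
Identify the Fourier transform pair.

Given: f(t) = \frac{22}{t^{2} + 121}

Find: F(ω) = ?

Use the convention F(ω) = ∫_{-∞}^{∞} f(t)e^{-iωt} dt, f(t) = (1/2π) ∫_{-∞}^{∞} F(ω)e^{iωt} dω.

F(ω) = 2 \pi e^{- 11 \left|{\omega}\right|}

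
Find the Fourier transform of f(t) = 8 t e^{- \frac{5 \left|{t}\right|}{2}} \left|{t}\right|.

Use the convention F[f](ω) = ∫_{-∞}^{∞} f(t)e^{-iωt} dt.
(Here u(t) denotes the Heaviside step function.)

F(ω) = \frac{512 i \omega \left(4 \omega^{2} - 75\right)}{\left(4 \omega^{2} + 25\right)^{3}}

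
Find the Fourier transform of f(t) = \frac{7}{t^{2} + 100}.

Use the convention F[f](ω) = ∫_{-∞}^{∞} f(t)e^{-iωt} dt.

F(ω) = \frac{7 \pi e^{- 10 \left|{\omega}\right|}}{10}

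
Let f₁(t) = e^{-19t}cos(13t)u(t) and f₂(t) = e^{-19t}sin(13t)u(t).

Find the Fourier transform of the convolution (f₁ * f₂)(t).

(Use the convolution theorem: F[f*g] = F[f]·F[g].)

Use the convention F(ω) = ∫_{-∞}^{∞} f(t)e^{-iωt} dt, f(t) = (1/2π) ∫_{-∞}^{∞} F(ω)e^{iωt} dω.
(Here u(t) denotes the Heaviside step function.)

F[f₁*f₂](ω) = \frac{13 \left(i \omega + 19\right)}{\left(\left(i \omega + 19\right)^{2} + 169\right)^{2}}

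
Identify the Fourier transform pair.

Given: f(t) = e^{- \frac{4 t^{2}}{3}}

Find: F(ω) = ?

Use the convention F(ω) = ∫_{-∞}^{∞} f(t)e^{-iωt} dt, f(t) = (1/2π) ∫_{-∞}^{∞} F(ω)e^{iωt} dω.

F(ω) = \frac{\sqrt{3} \sqrt{\pi} e^{- \frac{3 \omega^{2}}{16}}}{2}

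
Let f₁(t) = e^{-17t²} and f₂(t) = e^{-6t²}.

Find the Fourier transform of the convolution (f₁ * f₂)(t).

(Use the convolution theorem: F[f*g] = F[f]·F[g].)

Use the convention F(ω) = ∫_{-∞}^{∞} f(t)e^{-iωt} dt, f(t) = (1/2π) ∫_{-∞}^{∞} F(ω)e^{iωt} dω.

F[f₁*f₂](ω) = \frac{\sqrt{102} \pi e^{- \frac{23 \omega^{2}}{408}}}{102}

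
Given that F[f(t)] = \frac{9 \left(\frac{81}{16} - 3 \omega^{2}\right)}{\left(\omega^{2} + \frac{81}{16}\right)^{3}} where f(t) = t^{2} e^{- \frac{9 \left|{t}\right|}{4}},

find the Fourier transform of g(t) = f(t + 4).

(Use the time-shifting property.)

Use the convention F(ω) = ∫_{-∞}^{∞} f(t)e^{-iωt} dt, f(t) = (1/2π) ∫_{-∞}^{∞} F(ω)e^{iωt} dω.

F[g](ω) = \frac{\left(186624 - 110592 \omega^{2}\right) e^{4 i \omega}}{\left(16 \omega^{2} + 81\right)^{3}}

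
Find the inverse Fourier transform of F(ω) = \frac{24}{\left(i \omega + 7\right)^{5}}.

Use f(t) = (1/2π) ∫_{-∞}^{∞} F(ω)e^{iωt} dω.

f(t) = t^{4} e^{- 7 t} u\left(t\right)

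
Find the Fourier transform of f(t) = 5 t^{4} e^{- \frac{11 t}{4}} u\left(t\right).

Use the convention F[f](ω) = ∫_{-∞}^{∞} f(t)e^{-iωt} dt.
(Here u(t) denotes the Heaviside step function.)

F(ω) = \frac{122880}{\left(4 i \omega + 11\right)^{5}}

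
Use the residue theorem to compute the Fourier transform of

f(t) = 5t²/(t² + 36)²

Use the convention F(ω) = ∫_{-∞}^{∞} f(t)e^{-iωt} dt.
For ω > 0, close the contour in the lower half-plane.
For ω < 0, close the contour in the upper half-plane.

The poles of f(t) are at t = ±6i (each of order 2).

Let g(z) = f(z)e^{-iωz}; for large |z| the factor e^{-iωz} decays in the lower half-plane when ω > 0 and in the upper half-plane when ω < 0.

Case ω > 0 (lower half-plane, clockwise contour ⇒ F(ω) = -2πi·ΣRes):
  Res_{z = - 6 i} g(z) = \frac{5 i \left(1 - 6 \omega\right) e^{- 6 \omega}}{24} (pole of order 2)
  F(ω) = -2πi·ΣRes = \frac{5 \pi \left(1 - 6 \omega\right) e^{- 6 \omega}}{12}

Case ω < 0 (upper half-plane, counterclockwise contour ⇒ F(ω) = +2πi·ΣRes):
  Res_{z = 6 i} g(z) = \frac{5 i \left(- 6 \omega - 1\right) e^{6 \omega}}{24} (pole of order 2)
  F(ω) = 2πi·ΣRes = \frac{5 \pi \left(6 \omega + 1\right) e^{6 \omega}}{12}

Both cases combine into a single formula in |ω|:

F(ω) = \frac{5 \pi \left(1 - 6 \left|{\omega}\right|\right) e^{- 6 \left|{\omega}\right|}}{12}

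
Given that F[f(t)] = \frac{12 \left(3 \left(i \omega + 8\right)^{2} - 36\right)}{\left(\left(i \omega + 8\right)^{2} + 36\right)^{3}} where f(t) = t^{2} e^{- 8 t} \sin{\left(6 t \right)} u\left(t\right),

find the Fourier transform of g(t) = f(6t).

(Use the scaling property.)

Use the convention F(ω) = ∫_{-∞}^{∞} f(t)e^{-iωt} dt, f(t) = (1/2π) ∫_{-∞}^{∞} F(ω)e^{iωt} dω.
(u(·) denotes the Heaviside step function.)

F[g](ω) = \frac{7776 \left(\left(i \omega + 48\right)^{2} - 432\right)}{\left(\left(i \omega + 48\right)^{2} + 1296\right)^{3}}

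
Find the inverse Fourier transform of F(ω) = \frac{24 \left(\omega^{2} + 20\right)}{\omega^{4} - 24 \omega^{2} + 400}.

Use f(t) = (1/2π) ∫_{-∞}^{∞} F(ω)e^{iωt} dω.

f(t) = 6 e^{- 2 \left|{t}\right|} \cos{\left(4 \left|{t}\right| \right)}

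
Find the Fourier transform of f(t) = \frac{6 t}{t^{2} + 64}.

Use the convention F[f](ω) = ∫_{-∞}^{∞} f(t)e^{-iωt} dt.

F(ω) = - 6 i \pi e^{- 8 \left|{\omega}\right|} \operatorname{sign}{\left(\omega \right)}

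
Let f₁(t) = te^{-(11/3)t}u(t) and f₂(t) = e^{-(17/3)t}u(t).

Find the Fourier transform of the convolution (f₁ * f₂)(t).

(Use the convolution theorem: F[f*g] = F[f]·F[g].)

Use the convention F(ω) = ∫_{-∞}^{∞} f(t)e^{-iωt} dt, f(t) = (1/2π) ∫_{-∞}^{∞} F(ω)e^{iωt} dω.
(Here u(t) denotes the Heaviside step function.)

F[f₁*f₂](ω) = \frac{27}{\left(3 i \omega + 11\right)^{2} \left(3 i \omega + 17\right)}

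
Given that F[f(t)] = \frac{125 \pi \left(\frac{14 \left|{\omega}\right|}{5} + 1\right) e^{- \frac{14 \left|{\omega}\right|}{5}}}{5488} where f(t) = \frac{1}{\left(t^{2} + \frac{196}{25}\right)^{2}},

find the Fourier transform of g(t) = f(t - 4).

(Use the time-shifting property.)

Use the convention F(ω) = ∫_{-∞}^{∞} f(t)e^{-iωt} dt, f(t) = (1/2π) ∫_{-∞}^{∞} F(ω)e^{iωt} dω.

F[g](ω) = \frac{25 \pi \left(14 \left|{\omega}\right| + 5\right) e^{- 4 i \omega - \frac{14 \left|{\omega}\right|}{5}}}{5488}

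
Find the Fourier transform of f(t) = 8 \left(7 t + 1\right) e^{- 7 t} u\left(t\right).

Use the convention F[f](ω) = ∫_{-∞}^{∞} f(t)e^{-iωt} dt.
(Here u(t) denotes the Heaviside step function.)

F(ω) = \frac{8 \left(- i \omega - 14\right)}{\omega^{2} - 14 i \omega - 49}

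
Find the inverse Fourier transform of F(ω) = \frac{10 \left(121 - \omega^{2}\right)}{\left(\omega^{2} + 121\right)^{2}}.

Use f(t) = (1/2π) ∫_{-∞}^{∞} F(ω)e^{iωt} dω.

f(t) = 5 e^{- 11 \left|{t}\right|} \left|{t}\right|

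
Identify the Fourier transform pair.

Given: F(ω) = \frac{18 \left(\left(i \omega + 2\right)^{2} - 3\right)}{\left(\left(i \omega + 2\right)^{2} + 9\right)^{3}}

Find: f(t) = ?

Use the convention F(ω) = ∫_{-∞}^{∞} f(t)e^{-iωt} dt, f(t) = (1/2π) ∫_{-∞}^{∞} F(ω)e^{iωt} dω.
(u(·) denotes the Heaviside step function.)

f(t) = t^{2} e^{- 2 t} \sin{\left(3 t \right)} u\left(t\right)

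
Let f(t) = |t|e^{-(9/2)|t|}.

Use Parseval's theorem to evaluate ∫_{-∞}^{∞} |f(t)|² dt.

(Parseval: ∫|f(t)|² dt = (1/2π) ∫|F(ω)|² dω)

∫|f(t)|² dt = \frac{4}{729}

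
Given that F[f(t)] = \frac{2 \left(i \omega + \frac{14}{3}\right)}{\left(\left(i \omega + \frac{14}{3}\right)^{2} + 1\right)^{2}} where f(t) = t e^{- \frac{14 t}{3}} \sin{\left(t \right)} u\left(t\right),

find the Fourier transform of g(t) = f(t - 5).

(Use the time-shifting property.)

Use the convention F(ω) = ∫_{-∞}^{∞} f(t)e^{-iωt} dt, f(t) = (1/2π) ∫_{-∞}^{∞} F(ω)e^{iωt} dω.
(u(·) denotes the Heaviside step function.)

F[g](ω) = \frac{54 \left(3 i \omega + 14\right) e^{- 5 i \omega}}{\left(\left(3 i \omega + 14\right)^{2} + 9\right)^{2}}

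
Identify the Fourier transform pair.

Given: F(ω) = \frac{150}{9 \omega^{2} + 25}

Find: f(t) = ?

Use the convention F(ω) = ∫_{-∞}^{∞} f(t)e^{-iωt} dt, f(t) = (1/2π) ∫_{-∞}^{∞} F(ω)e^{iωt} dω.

f(t) = 5 e^{- \frac{5 \left|{t}\right|}{3}}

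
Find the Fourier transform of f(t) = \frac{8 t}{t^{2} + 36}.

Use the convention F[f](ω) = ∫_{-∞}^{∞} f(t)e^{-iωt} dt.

F(ω) = - 8 i \pi e^{- 6 \left|{\omega}\right|} \operatorname{sign}{\left(\omega \right)}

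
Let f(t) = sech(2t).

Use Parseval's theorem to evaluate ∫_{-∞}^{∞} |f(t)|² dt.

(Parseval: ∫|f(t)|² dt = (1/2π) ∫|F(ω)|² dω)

∫|f(t)|² dt = 1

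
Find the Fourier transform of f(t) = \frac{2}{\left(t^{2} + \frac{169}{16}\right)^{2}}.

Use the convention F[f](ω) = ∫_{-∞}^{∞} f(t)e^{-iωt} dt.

F(ω) = \frac{16 \pi \left(13 \left|{\omega}\right| + 4\right) e^{- \frac{13 \left|{\omega}\right|}{4}}}{2197}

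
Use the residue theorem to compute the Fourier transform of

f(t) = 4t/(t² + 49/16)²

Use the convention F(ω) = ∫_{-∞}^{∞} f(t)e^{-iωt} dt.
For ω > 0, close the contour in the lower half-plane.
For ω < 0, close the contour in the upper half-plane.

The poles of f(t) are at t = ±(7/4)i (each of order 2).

Let g(z) = f(z)e^{-iωz}; for large |z| the factor e^{-iωz} decays in the lower half-plane when ω > 0 and in the upper half-plane when ω < 0.

Case ω > 0 (lower half-plane, clockwise contour ⇒ F(ω) = -2πi·ΣRes):
  Res_{z = - \frac{7 i}{4}} g(z) = \frac{4 \omega e^{- \frac{7 \omega}{4}}}{7} (pole of order 2)
  F(ω) = -2πi·ΣRes = - \frac{8 i \pi \omega e^{- \frac{7 \omega}{4}}}{7}

Case ω < 0 (upper half-plane, counterclockwise contour ⇒ F(ω) = +2πi·ΣRes):
  Res_{z = \frac{7 i}{4}} g(z) = - \frac{4 \omega e^{\frac{7 \omega}{4}}}{7} (pole of order 2)
  F(ω) = 2πi·ΣRes = - \frac{8 i \pi \omega e^{\frac{7 \omega}{4}}}{7}

Both cases combine into a single formula in |ω|:

F(ω) = - \frac{8 i \pi \omega e^{- \frac{7 \left|{\omega}\right|}{4}}}{7}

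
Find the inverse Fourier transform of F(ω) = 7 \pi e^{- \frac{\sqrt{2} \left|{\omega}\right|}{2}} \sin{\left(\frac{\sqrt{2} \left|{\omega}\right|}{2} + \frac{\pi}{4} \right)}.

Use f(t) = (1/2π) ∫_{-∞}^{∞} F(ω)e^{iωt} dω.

f(t) = \frac{7}{t^{4} + 1}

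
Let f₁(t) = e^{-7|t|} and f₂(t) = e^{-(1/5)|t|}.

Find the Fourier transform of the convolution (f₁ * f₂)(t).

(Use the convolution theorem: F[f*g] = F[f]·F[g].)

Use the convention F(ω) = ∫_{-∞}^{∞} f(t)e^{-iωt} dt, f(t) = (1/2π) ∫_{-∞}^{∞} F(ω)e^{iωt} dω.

F[f₁*f₂](ω) = \frac{140}{\left(\omega^{2} + 49\right) \left(25 \omega^{2} + 1\right)}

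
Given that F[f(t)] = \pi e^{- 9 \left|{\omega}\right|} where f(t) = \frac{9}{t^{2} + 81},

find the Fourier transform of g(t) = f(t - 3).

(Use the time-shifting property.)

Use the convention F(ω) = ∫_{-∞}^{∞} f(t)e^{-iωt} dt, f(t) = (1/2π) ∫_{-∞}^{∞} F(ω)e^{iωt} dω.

F[g](ω) = \pi e^{- 3 i \omega - 9 \left|{\omega}\right|}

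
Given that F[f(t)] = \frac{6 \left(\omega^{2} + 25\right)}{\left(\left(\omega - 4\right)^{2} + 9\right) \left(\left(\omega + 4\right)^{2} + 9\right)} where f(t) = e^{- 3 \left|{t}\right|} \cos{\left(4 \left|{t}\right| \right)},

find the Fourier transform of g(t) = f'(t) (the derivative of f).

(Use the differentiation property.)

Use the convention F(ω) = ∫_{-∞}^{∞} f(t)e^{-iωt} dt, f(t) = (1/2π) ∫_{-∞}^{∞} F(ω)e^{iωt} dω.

F[g](ω) = \frac{6 i \omega \left(\omega^{2} + 25\right)}{\omega^{4} - 14 \omega^{2} + 625}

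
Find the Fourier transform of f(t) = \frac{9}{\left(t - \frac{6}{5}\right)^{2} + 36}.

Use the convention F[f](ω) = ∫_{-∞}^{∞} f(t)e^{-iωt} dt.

F(ω) = \frac{3 \pi e^{- \frac{6 i \omega}{5} - 6 \left|{\omega}\right|}}{2}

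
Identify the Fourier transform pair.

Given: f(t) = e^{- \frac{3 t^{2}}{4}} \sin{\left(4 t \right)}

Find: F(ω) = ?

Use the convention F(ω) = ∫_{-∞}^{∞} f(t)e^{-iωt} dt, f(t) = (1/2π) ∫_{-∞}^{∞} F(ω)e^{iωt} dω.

F(ω) = \frac{\sqrt{3} i \sqrt{\pi} \left(1 - e^{\frac{16 \omega}{3}}\right) e^{- \frac{\omega^{2}}{3} - \frac{8 \omega}{3} - \frac{16}{3}}}{3}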